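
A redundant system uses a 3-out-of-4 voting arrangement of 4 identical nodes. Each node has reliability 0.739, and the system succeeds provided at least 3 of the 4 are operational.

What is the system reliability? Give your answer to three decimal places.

0.720

R = Σ_{i=3}^{4} C(4,i) p^i (1−p)^{4−i} with p = 0.739
C(4,3)·0.739^3·0.261^1 = 0.42134
C(4,4)·0.739^4·0.261^0 = 0.29825
Sum = 0.720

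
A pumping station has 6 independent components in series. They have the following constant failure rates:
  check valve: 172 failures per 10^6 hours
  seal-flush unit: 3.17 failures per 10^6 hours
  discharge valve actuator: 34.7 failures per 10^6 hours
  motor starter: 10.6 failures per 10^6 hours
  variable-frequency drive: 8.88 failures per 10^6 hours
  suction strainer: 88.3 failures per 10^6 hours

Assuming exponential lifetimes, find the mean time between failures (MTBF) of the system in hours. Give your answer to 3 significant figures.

Series of exponential components: λ_sys = Σ λ_i
λ_sys = 0.000172 + 0.00000317 + 0.0000347 + 0.0000106 + 0.00000888 + 0.0000883 = 3.1765e-04 /h
MTBF = 1 / λ_sys = 3150 h

3150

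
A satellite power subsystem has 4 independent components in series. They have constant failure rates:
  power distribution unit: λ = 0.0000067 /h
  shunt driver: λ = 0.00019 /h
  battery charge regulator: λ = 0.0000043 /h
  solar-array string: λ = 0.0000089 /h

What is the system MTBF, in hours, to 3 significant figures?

4760

Series of exponential components: λ_sys = Σ λ_i
λ_sys = 0.0000067 + 0.00019 + 0.0000043 + 0.0000089 = 2.0990e-04 /h
MTBF = 1 / λ_sys = 4760 h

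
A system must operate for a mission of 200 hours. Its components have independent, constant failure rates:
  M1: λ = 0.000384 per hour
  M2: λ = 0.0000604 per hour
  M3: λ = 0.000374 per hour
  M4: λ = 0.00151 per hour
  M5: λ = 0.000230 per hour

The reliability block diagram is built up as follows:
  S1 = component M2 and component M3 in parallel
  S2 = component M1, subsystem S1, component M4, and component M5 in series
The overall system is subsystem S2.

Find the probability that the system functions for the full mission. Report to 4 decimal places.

R(M1) = exp(−0.000384 × 200) = 0.926075
R(M2) = exp(−0.0000604 × 200) = 0.987993
R(M3) = exp(−0.000374 × 200) = 0.927929
R(M4) = exp(−0.00151 × 200) = 0.739338
R(M5) = exp(−0.000230 × 200) = 0.955042
Parallel (M2 and M3): 1 − (1 − 0.987993)(1 − 0.927929) = 0.999135
Series (M1, [0.999135], M4, and M5): 0.926075 × 0.999135 × 0.739338 × 0.955042 = 0.6533

0.6533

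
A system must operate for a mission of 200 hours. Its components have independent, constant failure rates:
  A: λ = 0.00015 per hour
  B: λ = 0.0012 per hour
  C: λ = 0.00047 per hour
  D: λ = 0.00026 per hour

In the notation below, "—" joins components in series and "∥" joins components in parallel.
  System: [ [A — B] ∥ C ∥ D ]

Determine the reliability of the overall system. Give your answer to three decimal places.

R(A) = exp(−0.00015 × 200) = 0.97045
R(B) = exp(−0.0012 × 200) = 0.78663
R(C) = exp(−0.00047 × 200) = 0.91028
R(D) = exp(−0.00026 × 200) = 0.94933
Series (A and B): 0.97045 × 0.78663 = 0.76339
Parallel ([0.76339], C, and D): 1 − (1 − 0.76339)(1 − 0.91028)(1 − 0.94933) = 0.999

0.999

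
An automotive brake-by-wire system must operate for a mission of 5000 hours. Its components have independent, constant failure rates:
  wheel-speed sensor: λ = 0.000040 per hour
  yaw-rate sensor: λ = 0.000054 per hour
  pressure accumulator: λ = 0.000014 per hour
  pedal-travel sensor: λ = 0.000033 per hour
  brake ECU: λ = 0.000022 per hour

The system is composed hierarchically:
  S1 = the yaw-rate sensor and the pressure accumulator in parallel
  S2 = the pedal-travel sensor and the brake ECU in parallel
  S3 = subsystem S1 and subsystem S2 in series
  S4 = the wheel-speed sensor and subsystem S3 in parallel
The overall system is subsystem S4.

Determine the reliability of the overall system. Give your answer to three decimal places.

R(wheel-speed sensor) = exp(−0.000040 × 5000) = 0.81873
R(yaw-rate sensor) = exp(−0.000054 × 5000) = 0.76338
R(pressure accumulator) = exp(−0.000014 × 5000) = 0.93239
R(pedal-travel sensor) = exp(−0.000033 × 5000) = 0.84789
R(brake ECU) = exp(−0.000022 × 5000) = 0.89583
Parallel (yaw-rate sensor and pressure accumulator): 1 − (1 − 0.76338)(1 − 0.93239) = 0.98400
Parallel (pedal-travel sensor and brake ECU): 1 − (1 − 0.84789)(1 − 0.89583) = 0.98415
Series ([0.98400] and [0.98415]): 0.98400 × 0.98415 = 0.96840
Parallel (wheel-speed sensor and [0.96840]): 1 − (1 − 0.81873)(1 − 0.96840) = 0.994

0.994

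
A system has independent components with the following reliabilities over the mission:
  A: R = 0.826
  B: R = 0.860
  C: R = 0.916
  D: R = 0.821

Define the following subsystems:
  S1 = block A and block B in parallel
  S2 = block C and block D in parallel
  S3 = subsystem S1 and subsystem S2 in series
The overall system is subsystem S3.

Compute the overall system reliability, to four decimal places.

0.9610

Parallel (A and B): 1 − (1 − 0.826000)(1 − 0.860000) = 0.975640
Parallel (C and D): 1 − (1 − 0.916000)(1 − 0.821000) = 0.984964
Series ([0.975640] and [0.984964]): 0.975640 × 0.984964 = 0.9610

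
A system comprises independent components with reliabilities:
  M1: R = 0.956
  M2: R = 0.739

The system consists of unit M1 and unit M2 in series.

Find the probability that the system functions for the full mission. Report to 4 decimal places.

Series (M1 and M2): 0.956000 × 0.739000 = 0.7065

0.7065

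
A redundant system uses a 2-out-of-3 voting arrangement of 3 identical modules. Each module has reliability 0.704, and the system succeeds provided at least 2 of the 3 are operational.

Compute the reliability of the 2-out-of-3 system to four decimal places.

R = Σ_{i=2}^{3} C(3,i) p^i (1−p)^{3−i} with p = 0.704
C(3,2)·0.704^2·0.296^1 = 0.440107
C(3,3)·0.704^3·0.296^0 = 0.348914
Sum = 0.7890

0.7890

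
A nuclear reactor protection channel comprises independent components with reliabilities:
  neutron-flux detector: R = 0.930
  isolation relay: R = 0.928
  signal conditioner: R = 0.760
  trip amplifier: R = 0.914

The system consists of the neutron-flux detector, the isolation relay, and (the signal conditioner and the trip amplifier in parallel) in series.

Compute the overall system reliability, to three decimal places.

0.845

Parallel (signal conditioner and trip amplifier): 1 − (1 − 0.76000)(1 − 0.91400) = 0.97936
Series (neutron-flux detector, isolation relay, and [0.97936]): 0.93000 × 0.92800 × 0.97936 = 0.845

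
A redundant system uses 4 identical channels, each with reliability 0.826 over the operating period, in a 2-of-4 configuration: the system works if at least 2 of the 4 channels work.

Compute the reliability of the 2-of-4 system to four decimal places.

R = Σ_{i=2}^{4} C(4,i) p^i (1−p)^{4−i} with p = 0.826
C(4,2)·0.826^2·0.174^2 = 0.123940
C(4,3)·0.826^3·0.174^1 = 0.392238
C(4,4)·0.826^4·0.174^0 = 0.465501
Sum = 0.9817

0.9817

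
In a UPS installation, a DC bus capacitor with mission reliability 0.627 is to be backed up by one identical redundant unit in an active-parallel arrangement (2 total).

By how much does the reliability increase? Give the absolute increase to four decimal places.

0.2339

R_before = 0.627
R_after = 1 − (1 − 0.627)^2 = 0.8609
ΔR = 0.8609 − 0.627 = 0.2339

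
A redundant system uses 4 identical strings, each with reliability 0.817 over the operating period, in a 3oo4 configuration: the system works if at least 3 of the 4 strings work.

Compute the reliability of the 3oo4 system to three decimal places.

R = Σ_{i=3}^{4} C(4,i) p^i (1−p)^{4−i} with p = 0.817
C(4,3)·0.817^3·0.183^1 = 0.39919
C(4,4)·0.817^4·0.183^0 = 0.44554
Sum = 0.845

0.845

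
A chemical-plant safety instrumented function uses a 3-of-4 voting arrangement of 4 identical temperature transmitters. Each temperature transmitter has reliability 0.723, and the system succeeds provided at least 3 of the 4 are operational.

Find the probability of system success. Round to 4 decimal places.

0.6920

R = Σ_{i=3}^{4} C(4,i) p^i (1−p)^{4−i} with p = 0.723
C(4,3)·0.723^3·0.277^1 = 0.418750
C(4,4)·0.723^4·0.277^0 = 0.273246
Sum = 0.6920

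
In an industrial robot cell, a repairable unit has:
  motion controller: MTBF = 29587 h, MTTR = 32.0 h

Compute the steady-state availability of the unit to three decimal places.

A(motion controller) = MTBF/(MTBF+MTTR) = 29587/(29587+32.0) = 0.999

0.999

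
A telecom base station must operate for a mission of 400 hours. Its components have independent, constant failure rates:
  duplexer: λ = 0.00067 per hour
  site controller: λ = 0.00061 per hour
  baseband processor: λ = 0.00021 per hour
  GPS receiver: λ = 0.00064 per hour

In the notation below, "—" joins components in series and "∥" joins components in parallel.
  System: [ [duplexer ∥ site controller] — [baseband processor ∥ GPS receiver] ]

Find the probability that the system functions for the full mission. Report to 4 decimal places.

0.9318

R(duplexer) = exp(−0.00067 × 400) = 0.764908
R(site controller) = exp(−0.00061 × 400) = 0.783488
R(baseband processor) = exp(−0.00021 × 400) = 0.919431
R(GPS receiver) = exp(−0.00064 × 400) = 0.774142
Parallel (duplexer and site controller): 1 − (1 − 0.764908)(1 − 0.783488) = 0.949100
Parallel (baseband processor and GPS receiver): 1 − (1 − 0.919431)(1 − 0.774142) = 0.981803
Series ([0.949100] and [0.981803]): 0.949100 × 0.981803 = 0.9318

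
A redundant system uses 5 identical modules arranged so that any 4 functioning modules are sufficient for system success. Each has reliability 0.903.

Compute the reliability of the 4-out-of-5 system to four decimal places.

R = Σ_{i=4}^{5} C(5,i) p^i (1−p)^{5−i} with p = 0.903
C(5,4)·0.903^4·0.097^1 = 0.322473
C(5,5)·0.903^5·0.097^0 = 0.600397
Sum = 0.9229

0.9229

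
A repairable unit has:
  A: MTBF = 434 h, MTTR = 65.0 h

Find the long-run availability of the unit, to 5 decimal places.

A(A) = MTBF/(MTBF+MTTR) = 434/(434+65.0) = 0.86974

0.86974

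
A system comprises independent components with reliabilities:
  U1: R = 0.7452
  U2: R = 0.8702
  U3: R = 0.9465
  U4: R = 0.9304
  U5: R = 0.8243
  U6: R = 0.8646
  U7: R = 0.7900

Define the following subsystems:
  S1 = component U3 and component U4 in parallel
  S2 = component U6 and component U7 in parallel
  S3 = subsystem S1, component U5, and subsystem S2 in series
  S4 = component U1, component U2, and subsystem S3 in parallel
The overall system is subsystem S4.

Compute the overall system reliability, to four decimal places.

0.9933

Parallel (U3 and U4): 1 − (1 − 0.946500)(1 − 0.930400) = 0.996276
Parallel (U6 and U7): 1 − (1 − 0.864600)(1 − 0.790000) = 0.971566
Series ([0.996276], U5, and [0.971566]): 0.996276 × 0.824300 × 0.971566 = 0.797879
Parallel (U1, U2, and [0.797879]): 1 − (1 − 0.745200)(1 − 0.870200)(1 − 0.797879) = 0.9933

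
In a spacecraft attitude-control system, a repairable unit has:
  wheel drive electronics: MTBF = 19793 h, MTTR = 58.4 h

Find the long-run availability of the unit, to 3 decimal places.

A(wheel drive electronics) = MTBF/(MTBF+MTTR) = 19793/(19793+58.4) = 0.997

0.997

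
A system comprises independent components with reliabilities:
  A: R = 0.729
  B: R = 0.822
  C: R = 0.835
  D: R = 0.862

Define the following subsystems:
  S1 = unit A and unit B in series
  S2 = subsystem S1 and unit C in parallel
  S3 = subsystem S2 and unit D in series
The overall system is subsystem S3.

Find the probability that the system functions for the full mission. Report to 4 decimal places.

Series (A and B): 0.729000 × 0.822000 = 0.599238
Parallel ([0.599238] and C): 1 − (1 − 0.599238)(1 − 0.835000) = 0.933874
Series ([0.933874] and D): 0.933874 × 0.862000 = 0.8050

0.8050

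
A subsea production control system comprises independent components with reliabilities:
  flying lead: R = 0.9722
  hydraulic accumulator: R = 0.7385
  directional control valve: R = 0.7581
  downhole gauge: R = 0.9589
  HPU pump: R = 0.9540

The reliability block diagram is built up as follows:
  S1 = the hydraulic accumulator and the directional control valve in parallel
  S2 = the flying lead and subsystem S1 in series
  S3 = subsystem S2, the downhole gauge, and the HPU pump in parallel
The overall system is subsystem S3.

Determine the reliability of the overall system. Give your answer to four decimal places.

Parallel (hydraulic accumulator and directional control valve): 1 − (1 − 0.738500)(1 − 0.758100) = 0.936743
Series (flying lead and [0.936743]): 0.972200 × 0.936743 = 0.910702
Parallel ([0.910702], downhole gauge, and HPU pump): 1 − (1 − 0.910702)(1 − 0.958900)(1 − 0.954000) = 0.9998

0.9998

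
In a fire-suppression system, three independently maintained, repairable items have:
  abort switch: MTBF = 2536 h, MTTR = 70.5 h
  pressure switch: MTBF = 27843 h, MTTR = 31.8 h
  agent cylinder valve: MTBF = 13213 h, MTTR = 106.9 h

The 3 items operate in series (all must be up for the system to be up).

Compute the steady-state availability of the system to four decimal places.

0.9640

A(abort switch) = MTBF/(MTBF+MTTR) = 2536/(2536+70.5) = 0.972952
A(pressure switch) = MTBF/(MTBF+MTTR) = 27843/(27843+31.8) = 0.998859
A(agent cylinder valve) = MTBF/(MTBF+MTTR) = 13213/(13213+106.9) = 0.991974
Series availability: 0.972952 × 0.998859 × 0.991974 = 0.9640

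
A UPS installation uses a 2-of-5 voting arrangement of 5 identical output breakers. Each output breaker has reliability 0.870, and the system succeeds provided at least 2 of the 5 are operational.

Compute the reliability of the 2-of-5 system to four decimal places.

0.9987

R = Σ_{i=2}^{5} C(5,i) p^i (1−p)^{5−i} with p = 0.870
C(5,2)·0.870^2·0.130^3 = 0.016629
C(5,3)·0.870^3·0.130^2 = 0.111287
C(5,4)·0.870^4·0.130^1 = 0.372383
C(5,5)·0.870^5·0.130^0 = 0.498421
Sum = 0.9987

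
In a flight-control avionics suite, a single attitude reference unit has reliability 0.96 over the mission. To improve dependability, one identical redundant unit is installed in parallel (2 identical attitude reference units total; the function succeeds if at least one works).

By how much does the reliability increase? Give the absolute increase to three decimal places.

0.038

R_before = 0.96
R_after = 1 − (1 − 0.96)^2 = 0.998
ΔR = 0.998 − 0.96 = 0.038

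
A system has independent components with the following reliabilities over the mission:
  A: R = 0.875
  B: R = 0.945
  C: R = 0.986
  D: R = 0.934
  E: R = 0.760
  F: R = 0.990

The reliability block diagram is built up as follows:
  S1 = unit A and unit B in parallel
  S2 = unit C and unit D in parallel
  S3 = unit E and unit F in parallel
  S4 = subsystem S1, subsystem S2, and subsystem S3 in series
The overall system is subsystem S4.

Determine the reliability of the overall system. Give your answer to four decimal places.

Parallel (A and B): 1 − (1 − 0.875000)(1 − 0.945000) = 0.993125
Parallel (C and D): 1 − (1 − 0.986000)(1 − 0.934000) = 0.999076
Parallel (E and F): 1 − (1 − 0.760000)(1 − 0.990000) = 0.997600
Series ([0.993125], [0.999076], and [0.997600]): 0.993125 × 0.999076 × 0.997600 = 0.9898

0.9898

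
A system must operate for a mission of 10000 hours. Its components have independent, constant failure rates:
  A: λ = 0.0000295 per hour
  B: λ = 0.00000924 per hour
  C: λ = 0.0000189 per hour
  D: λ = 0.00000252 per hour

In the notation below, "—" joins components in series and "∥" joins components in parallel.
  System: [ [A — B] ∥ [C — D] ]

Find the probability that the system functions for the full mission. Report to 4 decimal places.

R(A) = exp(−0.0000295 × 10000) = 0.744532
R(B) = exp(−0.00000924 × 10000) = 0.911740
R(C) = exp(−0.0000189 × 10000) = 0.827787
R(D) = exp(−0.00000252 × 10000) = 0.975115
Series (A and B): 0.744532 × 0.911740 = 0.678820
Series (C and D): 0.827787 × 0.975115 = 0.807188
Parallel ([0.678820] and [0.807188]): 1 − (1 − 0.678820)(1 − 0.807188) = 0.9381

0.9381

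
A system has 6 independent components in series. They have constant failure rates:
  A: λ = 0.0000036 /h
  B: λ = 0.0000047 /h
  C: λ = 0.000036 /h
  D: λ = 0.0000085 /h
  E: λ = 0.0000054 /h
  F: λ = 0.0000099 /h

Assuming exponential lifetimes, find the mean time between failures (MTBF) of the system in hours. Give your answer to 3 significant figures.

14700

Series of exponential components: λ_sys = Σ λ_i
λ_sys = 0.0000036 + 0.0000047 + 0.000036 + 0.0000085 + 0.0000054 + 0.0000099 = 6.8100e-05 /h
MTBF = 1 / λ_sys = 14700 h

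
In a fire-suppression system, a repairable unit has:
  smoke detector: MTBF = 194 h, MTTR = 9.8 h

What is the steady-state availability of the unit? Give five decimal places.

A(smoke detector) = MTBF/(MTBF+MTTR) = 194/(194+9.8) = 0.95191

0.95191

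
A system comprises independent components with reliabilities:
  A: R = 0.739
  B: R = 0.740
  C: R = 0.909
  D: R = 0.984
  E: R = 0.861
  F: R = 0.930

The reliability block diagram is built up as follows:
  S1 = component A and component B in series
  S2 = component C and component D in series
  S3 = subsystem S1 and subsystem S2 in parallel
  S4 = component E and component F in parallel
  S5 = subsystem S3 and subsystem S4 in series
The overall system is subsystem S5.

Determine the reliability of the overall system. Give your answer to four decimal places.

Series (A and B): 0.739000 × 0.740000 = 0.546860
Series (C and D): 0.909000 × 0.984000 = 0.894456
Parallel ([0.546860] and [0.894456]): 1 − (1 − 0.546860)(1 − 0.894456) = 0.952174
Parallel (E and F): 1 − (1 − 0.861000)(1 − 0.930000) = 0.990270
Series ([0.952174] and [0.990270]): 0.952174 × 0.990270 = 0.9429

0.9429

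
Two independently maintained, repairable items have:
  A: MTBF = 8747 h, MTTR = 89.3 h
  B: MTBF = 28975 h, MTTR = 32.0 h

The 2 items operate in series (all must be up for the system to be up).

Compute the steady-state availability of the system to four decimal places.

0.9888

A(A) = MTBF/(MTBF+MTTR) = 8747/(8747+89.3) = 0.989894
A(B) = MTBF/(MTBF+MTTR) = 28975/(28975+32.0) = 0.998897
Series availability: 0.989894 × 0.998897 = 0.9888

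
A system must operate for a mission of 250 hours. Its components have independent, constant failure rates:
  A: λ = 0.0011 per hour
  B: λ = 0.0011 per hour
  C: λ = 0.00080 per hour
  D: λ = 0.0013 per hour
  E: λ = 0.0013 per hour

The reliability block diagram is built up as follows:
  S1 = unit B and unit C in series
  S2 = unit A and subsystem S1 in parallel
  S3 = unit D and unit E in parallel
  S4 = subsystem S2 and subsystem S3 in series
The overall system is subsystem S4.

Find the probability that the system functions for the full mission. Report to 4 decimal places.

0.8391

R(A) = exp(−0.0011 × 250) = 0.759572
R(B) = exp(−0.0011 × 250) = 0.759572
R(C) = exp(−0.00080 × 250) = 0.818731
R(D) = exp(−0.0013 × 250) = 0.722527
R(E) = exp(−0.0013 × 250) = 0.722527
Series (B and C): 0.759572 × 0.818731 = 0.621885
Parallel (A and [0.621885]): 1 − (1 − 0.759572)(1 − 0.621885) = 0.909091
Parallel (D and E): 1 − (1 − 0.722527)(1 − 0.722527) = 0.923009
Series ([0.909091] and [0.923009]): 0.909091 × 0.923009 = 0.8391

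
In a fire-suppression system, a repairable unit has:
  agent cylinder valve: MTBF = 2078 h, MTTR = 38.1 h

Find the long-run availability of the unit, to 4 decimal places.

A(agent cylinder valve) = MTBF/(MTBF+MTTR) = 2078/(2078+38.1) = 0.9820

0.9820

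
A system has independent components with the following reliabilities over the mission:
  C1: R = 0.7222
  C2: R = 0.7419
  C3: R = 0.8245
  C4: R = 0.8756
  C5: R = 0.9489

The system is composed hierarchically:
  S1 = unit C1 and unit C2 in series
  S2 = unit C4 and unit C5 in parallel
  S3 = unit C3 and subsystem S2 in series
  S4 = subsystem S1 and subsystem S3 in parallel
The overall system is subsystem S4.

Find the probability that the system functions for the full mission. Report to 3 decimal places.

Series (C1 and C2): 0.72220 × 0.74190 = 0.53580
Parallel (C4 and C5): 1 − (1 − 0.87560)(1 − 0.94890) = 0.99364
Series (C3 and [0.99364]): 0.82450 × 0.99364 = 0.81926
Parallel ([0.53580] and [0.81926]): 1 − (1 − 0.53580)(1 − 0.81926) = 0.916

0.916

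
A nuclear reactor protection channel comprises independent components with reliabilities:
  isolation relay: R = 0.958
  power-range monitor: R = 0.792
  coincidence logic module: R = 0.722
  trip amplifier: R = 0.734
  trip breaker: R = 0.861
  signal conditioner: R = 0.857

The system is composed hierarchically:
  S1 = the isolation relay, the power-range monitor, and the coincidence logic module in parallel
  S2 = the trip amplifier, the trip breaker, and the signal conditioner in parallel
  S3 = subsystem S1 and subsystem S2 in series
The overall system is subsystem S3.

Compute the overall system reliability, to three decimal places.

Parallel (isolation relay, power-range monitor, and coincidence logic module): 1 − (1 − 0.95800)(1 − 0.79200)(1 − 0.72200) = 0.99757
Parallel (trip amplifier, trip breaker, and signal conditioner): 1 − (1 − 0.73400)(1 − 0.86100)(1 − 0.85700) = 0.99471
Series ([0.99757] and [0.99471]): 0.99757 × 0.99471 = 0.992

0.992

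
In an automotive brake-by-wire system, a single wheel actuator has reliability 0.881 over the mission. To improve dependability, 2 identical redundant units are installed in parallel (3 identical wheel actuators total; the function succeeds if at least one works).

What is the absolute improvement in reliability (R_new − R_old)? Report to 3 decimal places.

0.117

R_before = 0.881
R_after = 1 − (1 − 0.881)^3 = 0.998
ΔR = 0.998 − 0.881 = 0.117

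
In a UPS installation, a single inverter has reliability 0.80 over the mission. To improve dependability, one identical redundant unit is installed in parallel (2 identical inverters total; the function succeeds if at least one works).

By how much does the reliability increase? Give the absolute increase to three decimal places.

0.160

R_before = 0.80
R_after = 1 − (1 − 0.80)^2 = 0.960
ΔR = 0.960 − 0.80 = 0.160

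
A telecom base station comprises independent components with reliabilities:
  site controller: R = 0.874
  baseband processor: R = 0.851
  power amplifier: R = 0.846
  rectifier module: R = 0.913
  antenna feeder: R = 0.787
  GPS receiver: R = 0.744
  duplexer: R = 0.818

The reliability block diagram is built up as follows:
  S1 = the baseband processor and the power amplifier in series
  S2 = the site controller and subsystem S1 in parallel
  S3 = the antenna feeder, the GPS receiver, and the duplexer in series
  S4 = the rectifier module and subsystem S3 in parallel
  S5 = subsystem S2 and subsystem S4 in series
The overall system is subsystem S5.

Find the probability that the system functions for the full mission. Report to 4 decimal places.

Series (baseband processor and power amplifier): 0.851000 × 0.846000 = 0.719946
Parallel (site controller and [0.719946]): 1 − (1 − 0.874000)(1 − 0.719946) = 0.964713
Series (antenna feeder, GPS receiver, and duplexer): 0.787000 × 0.744000 × 0.818000 = 0.478962
Parallel (rectifier module and [0.478962]): 1 − (1 − 0.913000)(1 − 0.478962) = 0.954670
Series ([0.964713] and [0.954670]): 0.964713 × 0.954670 = 0.9210

0.9210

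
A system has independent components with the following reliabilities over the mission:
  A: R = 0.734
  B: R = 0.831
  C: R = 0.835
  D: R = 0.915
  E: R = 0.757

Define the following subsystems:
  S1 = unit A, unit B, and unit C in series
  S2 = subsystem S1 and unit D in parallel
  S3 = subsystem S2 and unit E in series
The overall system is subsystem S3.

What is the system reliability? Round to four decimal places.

0.7254

Series (A, B, and C): 0.734000 × 0.831000 × 0.835000 = 0.509312
Parallel ([0.509312] and D): 1 − (1 − 0.509312)(1 − 0.915000) = 0.958292
Series ([0.958292] and E): 0.958292 × 0.757000 = 0.7254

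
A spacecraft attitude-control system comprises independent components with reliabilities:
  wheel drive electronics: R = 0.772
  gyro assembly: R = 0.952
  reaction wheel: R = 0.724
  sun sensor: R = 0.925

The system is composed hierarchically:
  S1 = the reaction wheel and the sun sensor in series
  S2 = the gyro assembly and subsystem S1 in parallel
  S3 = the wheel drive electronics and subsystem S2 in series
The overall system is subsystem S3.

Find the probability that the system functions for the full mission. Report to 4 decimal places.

Series (reaction wheel and sun sensor): 0.724000 × 0.925000 = 0.669700
Parallel (gyro assembly and [0.669700]): 1 − (1 − 0.952000)(1 − 0.669700) = 0.984146
Series (wheel drive electronics and [0.984146]): 0.772000 × 0.984146 = 0.7598

0.7598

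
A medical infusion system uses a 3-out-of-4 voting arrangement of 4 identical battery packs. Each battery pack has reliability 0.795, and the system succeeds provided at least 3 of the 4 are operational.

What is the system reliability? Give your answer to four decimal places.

0.8115

R = Σ_{i=3}^{4} C(4,i) p^i (1−p)^{4−i} with p = 0.795
C(4,3)·0.795^3·0.205^1 = 0.412017
C(4,4)·0.795^4·0.205^0 = 0.399456
Sum = 0.8115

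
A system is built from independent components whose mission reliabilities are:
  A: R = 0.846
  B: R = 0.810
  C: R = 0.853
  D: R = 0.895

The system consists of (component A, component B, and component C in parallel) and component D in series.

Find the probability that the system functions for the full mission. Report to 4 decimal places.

Parallel (A, B, and C): 1 − (1 − 0.846000)(1 − 0.810000)(1 − 0.853000) = 0.995699
Series ([0.995699] and D): 0.995699 × 0.895000 = 0.8912

0.8912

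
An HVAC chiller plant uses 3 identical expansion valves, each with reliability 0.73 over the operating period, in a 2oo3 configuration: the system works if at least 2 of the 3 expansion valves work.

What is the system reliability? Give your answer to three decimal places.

0.821

R = Σ_{i=2}^{3} C(3,i) p^i (1−p)^{3−i} with p = 0.73
C(3,2)·0.73^2·0.27^1 = 0.43165
C(3,3)·0.73^3·0.27^0 = 0.38902
Sum = 0.821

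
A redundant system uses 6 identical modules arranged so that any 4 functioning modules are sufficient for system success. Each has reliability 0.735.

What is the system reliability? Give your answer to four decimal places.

0.8061

R = Σ_{i=4}^{6} C(6,i) p^i (1−p)^{6−i} with p = 0.735
C(6,4)·0.735^4·0.265^2 = 0.307420
C(6,5)·0.735^5·0.265^1 = 0.341062
C(6,6)·0.735^6·0.265^0 = 0.157661
Sum = 0.8061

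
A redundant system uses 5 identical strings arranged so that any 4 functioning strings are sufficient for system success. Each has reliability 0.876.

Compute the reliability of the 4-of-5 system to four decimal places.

0.8809

R = Σ_{i=4}^{5} C(5,i) p^i (1−p)^{5−i} with p = 0.876
C(5,4)·0.876^4·0.124^1 = 0.365097
C(5,5)·0.876^5·0.124^0 = 0.515847
Sum = 0.8809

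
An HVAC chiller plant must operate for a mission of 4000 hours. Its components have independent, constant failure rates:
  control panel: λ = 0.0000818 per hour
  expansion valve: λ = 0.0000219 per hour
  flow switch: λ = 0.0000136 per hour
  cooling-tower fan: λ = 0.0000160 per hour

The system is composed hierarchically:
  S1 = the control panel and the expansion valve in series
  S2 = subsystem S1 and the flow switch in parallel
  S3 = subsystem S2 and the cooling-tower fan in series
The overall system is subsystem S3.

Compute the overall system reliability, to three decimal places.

0.921

R(control panel) = exp(−0.0000818 × 4000) = 0.72094
R(expansion valve) = exp(−0.0000219 × 4000) = 0.91613
R(flow switch) = exp(−0.0000136 × 4000) = 0.94705
R(cooling-tower fan) = exp(−0.0000160 × 4000) = 0.93800
Series (control panel and expansion valve): 0.72094 × 0.91613 = 0.66047
Parallel ([0.66047] and flow switch): 1 − (1 − 0.66047)(1 − 0.94705) = 0.98202
Series ([0.98202] and cooling-tower fan): 0.98202 × 0.93800 = 0.921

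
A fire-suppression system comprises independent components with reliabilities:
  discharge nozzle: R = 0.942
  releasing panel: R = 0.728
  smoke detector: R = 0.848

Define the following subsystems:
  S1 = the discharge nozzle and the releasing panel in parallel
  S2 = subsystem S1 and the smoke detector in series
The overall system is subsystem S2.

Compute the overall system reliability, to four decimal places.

Parallel (discharge nozzle and releasing panel): 1 − (1 − 0.942000)(1 − 0.728000) = 0.984224
Series ([0.984224] and smoke detector): 0.984224 × 0.848000 = 0.8346

0.8346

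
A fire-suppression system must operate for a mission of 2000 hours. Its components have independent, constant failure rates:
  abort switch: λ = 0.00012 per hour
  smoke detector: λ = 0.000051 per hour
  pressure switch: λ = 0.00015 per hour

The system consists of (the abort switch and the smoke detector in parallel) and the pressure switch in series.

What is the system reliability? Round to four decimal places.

0.7255

R(abort switch) = exp(−0.00012 × 2000) = 0.786628
R(smoke detector) = exp(−0.000051 × 2000) = 0.903030
R(pressure switch) = exp(−0.00015 × 2000) = 0.740818
Parallel (abort switch and smoke detector): 1 − (1 − 0.786628)(1 − 0.903030) = 0.979309
Series ([0.979309] and pressure switch): 0.979309 × 0.740818 = 0.7255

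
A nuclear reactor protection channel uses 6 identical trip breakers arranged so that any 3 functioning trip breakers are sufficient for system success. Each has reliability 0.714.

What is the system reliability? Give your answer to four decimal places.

0.9401

R = Σ_{i=3}^{6} C(6,i) p^i (1−p)^{6−i} with p = 0.714
C(6,3)·0.714^3·0.286^3 = 0.170303
C(6,4)·0.714^4·0.286^2 = 0.318872
C(6,5)·0.714^5·0.286^1 = 0.318426
C(6,6)·0.714^6·0.286^0 = 0.132492
Sum = 0.9401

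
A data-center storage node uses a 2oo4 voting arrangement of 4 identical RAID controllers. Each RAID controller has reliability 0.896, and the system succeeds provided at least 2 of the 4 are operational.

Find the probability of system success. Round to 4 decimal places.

0.9959

R = Σ_{i=2}^{4} C(4,i) p^i (1−p)^{4−i} with p = 0.896
C(4,2)·0.896^2·0.104^2 = 0.052100
C(4,3)·0.896^3·0.104^1 = 0.299238
C(4,4)·0.896^4·0.104^0 = 0.644514
Sum = 0.9959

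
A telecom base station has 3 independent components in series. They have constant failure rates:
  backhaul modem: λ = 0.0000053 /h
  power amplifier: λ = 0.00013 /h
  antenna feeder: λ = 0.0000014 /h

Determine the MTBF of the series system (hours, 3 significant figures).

7320

Series of exponential components: λ_sys = Σ λ_i
λ_sys = 0.0000053 + 0.00013 + 0.0000014 = 1.3670e-04 /h
MTBF = 1 / λ_sys = 7320 h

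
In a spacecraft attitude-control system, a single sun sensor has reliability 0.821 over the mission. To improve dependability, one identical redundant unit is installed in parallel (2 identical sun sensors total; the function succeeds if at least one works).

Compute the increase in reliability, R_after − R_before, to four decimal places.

0.1470

R_before = 0.821
R_after = 1 − (1 − 0.821)^2 = 0.9680
ΔR = 0.9680 − 0.821 = 0.1470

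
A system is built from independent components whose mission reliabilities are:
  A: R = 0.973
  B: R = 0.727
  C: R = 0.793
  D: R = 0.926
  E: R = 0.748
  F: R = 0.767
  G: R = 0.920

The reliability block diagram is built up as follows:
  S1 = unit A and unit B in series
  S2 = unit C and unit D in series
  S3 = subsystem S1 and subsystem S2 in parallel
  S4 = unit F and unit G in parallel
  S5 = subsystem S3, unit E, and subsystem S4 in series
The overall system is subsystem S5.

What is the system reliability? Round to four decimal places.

0.6770

Series (A and B): 0.973000 × 0.727000 = 0.707371
Series (C and D): 0.793000 × 0.926000 = 0.734318
Parallel ([0.707371] and [0.734318]): 1 − (1 − 0.707371)(1 − 0.734318) = 0.922254
Parallel (F and G): 1 − (1 − 0.767000)(1 − 0.920000) = 0.981360
Series ([0.922254], E, and [0.981360]): 0.922254 × 0.748000 × 0.981360 = 0.6770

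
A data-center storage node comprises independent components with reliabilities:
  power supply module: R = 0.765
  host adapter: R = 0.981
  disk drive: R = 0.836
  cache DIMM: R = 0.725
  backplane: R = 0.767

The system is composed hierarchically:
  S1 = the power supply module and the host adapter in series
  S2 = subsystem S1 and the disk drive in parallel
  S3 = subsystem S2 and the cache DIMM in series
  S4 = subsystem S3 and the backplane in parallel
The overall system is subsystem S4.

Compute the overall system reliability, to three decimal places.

Series (power supply module and host adapter): 0.76500 × 0.98100 = 0.75047
Parallel ([0.75047] and disk drive): 1 − (1 − 0.75047)(1 − 0.83600) = 0.95908
Series ([0.95908] and cache DIMM): 0.95908 × 0.72500 = 0.69533
Parallel ([0.69533] and backplane): 1 − (1 − 0.69533)(1 − 0.76700) = 0.929

0.929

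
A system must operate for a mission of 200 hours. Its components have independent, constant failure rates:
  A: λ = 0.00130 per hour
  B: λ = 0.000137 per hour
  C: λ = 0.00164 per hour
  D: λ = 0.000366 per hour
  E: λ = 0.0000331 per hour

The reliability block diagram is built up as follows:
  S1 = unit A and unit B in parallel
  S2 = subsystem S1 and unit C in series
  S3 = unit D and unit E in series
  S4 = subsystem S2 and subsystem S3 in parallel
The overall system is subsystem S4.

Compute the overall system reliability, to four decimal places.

R(A) = exp(−0.00130 × 200) = 0.771052
R(B) = exp(−0.000137 × 200) = 0.972972
R(C) = exp(−0.00164 × 200) = 0.720363
R(D) = exp(−0.000366 × 200) = 0.929415
R(E) = exp(−0.0000331 × 200) = 0.993402
Parallel (A and B): 1 − (1 − 0.771052)(1 − 0.972972) = 0.993812
Series ([0.993812] and C): 0.993812 × 0.720363 = 0.715905
Series (D and E): 0.929415 × 0.993402 = 0.923283
Parallel ([0.715905] and [0.923283]): 1 − (1 − 0.715905)(1 − 0.923283) = 0.9782

0.9782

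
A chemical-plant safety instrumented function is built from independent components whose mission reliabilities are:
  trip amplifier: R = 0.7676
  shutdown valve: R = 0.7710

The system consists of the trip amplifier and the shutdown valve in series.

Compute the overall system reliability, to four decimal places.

Series (trip amplifier and shutdown valve): 0.767600 × 0.771000 = 0.5918

0.5918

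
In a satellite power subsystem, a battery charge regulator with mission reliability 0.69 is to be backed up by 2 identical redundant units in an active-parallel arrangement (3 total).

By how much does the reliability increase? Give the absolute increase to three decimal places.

R_before = 0.69
R_after = 1 − (1 − 0.69)^3 = 0.970
ΔR = 0.970 − 0.69 = 0.280

0.280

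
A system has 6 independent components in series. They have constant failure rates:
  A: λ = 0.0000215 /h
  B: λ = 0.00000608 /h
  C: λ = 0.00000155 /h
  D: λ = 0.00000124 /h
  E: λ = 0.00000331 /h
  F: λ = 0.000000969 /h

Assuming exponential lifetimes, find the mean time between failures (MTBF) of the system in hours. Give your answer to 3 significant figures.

28900

Series of exponential components: λ_sys = Σ λ_i
λ_sys = 0.0000215 + 0.00000608 + 0.00000155 + 0.00000124 + 0.00000331 + 0.000000969 = 3.4649e-05 /h
MTBF = 1 / λ_sys = 28900 h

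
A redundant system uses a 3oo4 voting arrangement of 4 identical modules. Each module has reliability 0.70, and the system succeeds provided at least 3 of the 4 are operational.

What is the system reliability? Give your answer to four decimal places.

R = Σ_{i=3}^{4} C(4,i) p^i (1−p)^{4−i} with p = 0.70
C(4,3)·0.70^3·0.30^1 = 0.411600
C(4,4)·0.70^4·0.30^0 = 0.240100
Sum = 0.6517

0.6517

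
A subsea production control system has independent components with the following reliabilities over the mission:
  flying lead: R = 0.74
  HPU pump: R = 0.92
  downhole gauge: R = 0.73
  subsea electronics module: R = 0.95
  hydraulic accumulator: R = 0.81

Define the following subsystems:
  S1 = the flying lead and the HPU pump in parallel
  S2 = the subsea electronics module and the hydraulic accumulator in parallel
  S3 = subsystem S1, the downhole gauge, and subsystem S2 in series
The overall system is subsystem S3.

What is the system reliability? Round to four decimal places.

0.7080

Parallel (flying lead and HPU pump): 1 − (1 − 0.740000)(1 − 0.920000) = 0.979200
Parallel (subsea electronics module and hydraulic accumulator): 1 − (1 − 0.950000)(1 − 0.810000) = 0.990500
Series ([0.979200], downhole gauge, and [0.990500]): 0.979200 × 0.730000 × 0.990500 = 0.7080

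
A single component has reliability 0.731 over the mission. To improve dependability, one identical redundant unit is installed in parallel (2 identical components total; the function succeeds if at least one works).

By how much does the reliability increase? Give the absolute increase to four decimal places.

0.1966

R_before = 0.731
R_after = 1 − (1 − 0.731)^2 = 0.9276
ΔR = 0.9276 − 0.731 = 0.1966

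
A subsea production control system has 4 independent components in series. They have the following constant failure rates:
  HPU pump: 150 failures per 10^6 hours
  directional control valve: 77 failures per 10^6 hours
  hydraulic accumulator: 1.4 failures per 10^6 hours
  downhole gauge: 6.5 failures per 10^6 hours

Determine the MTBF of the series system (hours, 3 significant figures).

Series of exponential components: λ_sys = Σ λ_i
λ_sys = 0.00015 + 0.000077 + 0.0000014 + 0.0000065 = 2.3490e-04 /h
MTBF = 1 / λ_sys = 4260 h

4260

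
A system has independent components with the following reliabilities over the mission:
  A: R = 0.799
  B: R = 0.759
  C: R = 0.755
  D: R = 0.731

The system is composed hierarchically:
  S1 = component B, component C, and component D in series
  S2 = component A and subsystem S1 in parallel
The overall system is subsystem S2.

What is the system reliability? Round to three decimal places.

0.883

Series (B, C, and D): 0.75900 × 0.75500 × 0.73100 = 0.41890
Parallel (A and [0.41890]): 1 − (1 − 0.79900)(1 − 0.41890) = 0.883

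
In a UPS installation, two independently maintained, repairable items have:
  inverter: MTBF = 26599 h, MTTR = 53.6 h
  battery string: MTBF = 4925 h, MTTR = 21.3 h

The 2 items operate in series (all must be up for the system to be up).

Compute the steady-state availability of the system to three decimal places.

A(inverter) = MTBF/(MTBF+MTTR) = 26599/(26599+53.6) = 0.997989
A(battery string) = MTBF/(MTBF+MTTR) = 4925/(4925+21.3) = 0.995694
Series availability: 0.997989 × 0.995694 = 0.994

0.994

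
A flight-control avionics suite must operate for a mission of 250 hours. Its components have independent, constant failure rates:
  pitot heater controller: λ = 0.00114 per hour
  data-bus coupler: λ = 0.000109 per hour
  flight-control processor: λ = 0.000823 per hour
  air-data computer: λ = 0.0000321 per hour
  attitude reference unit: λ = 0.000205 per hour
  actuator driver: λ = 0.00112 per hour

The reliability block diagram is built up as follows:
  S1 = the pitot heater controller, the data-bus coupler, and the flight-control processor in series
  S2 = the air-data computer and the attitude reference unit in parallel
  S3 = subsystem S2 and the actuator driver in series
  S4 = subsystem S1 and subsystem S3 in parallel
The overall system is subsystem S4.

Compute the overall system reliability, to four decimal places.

R(pitot heater controller) = exp(−0.00114 × 250) = 0.752014
R(data-bus coupler) = exp(−0.000109 × 250) = 0.973118
R(flight-control processor) = exp(−0.000823 × 250) = 0.814037
R(air-data computer) = exp(−0.0000321 × 250) = 0.992007
R(attitude reference unit) = exp(−0.000205 × 250) = 0.950041
R(actuator driver) = exp(−0.00112 × 250) = 0.755784
Series (pitot heater controller, data-bus coupler, and flight-control processor): 0.752014 × 0.973118 × 0.814037 = 0.595711
Parallel (air-data computer and attitude reference unit): 1 − (1 − 0.992007)(1 − 0.950041) = 0.999601
Series ([0.999601] and actuator driver): 0.999601 × 0.755784 = 0.755482
Parallel ([0.595711] and [0.755482]): 1 − (1 − 0.595711)(1 − 0.755482) = 0.9011

0.9011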